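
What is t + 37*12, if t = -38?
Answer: 406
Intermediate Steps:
t + 37*12 = -38 + 37*12 = -38 + 444 = 406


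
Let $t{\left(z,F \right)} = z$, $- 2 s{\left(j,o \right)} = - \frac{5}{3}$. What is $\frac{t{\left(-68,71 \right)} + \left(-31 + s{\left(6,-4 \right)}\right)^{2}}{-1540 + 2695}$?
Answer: $\frac{30313}{41580} \approx 0.72903$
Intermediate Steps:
$s{\left(j,o \right)} = \frac{5}{6}$ ($s{\left(j,o \right)} = - \frac{\left(-5\right) \frac{1}{3}}{2} = \left(- \frac{1}{2}\right) \left(- \frac{5}{3}\right) = \frac{5}{6}$)
$\frac{t{\left(-68,71 \right)} + \left(-31 + s{\left(6,-4 \right)}\right)^{2}}{-1540 + 2695} = \frac{-68 + \left(-31 + \frac{5}{6}\right)^{2}}{-1540 + 2695} = \frac{-68 + \left(- \frac{181}{6}\right)^{2}}{1155} = \left(-68 + \frac{32761}{36}\right) \frac{1}{1155} = \frac{30313}{36} \cdot \frac{1}{1155} = \frac{30313}{41580}$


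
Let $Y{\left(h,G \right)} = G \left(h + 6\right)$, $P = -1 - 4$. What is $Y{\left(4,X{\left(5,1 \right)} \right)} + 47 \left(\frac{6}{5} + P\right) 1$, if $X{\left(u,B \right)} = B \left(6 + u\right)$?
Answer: $- \frac{343}{5} \approx -68.6$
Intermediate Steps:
$P = -5$
$Y{\left(h,G \right)} = G \left(6 + h\right)$
$Y{\left(4,X{\left(5,1 \right)} \right)} + 47 \left(\frac{6}{5} + P\right) 1 = 1 \left(6 + 5\right) \left(6 + 4\right) + 47 \left(\frac{6}{5} - 5\right) 1 = 1 \cdot 11 \cdot 10 + 47 \left(6 \cdot \frac{1}{5} - 5\right) 1 = 11 \cdot 10 + 47 \left(\frac{6}{5} - 5\right) 1 = 110 + 47 \left(\left(- \frac{19}{5}\right) 1\right) = 110 + 47 \left(- \frac{19}{5}\right) = 110 - \frac{893}{5} = - \frac{343}{5}$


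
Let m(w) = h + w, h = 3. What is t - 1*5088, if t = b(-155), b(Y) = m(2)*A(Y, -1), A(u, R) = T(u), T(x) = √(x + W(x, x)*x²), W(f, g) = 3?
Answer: -5088 + 20*√4495 ≈ -3747.1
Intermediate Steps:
m(w) = 3 + w
T(x) = √(x + 3*x²)
A(u, R) = √(u*(1 + 3*u))
b(Y) = 5*√(Y*(1 + 3*Y)) (b(Y) = (3 + 2)*√(Y*(1 + 3*Y)) = 5*√(Y*(1 + 3*Y)))
t = 20*√4495 (t = 5*√(-155*(1 + 3*(-155))) = 5*√(-155*(1 - 465)) = 5*√(-155*(-464)) = 5*√71920 = 5*(4*√4495) = 20*√4495 ≈ 1340.9)
t - 1*5088 = 20*√4495 - 1*5088 = 20*√4495 - 5088 = -5088 + 20*√4495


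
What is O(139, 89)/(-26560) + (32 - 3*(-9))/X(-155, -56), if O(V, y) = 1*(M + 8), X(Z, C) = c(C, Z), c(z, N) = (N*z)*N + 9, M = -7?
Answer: -2912431/35733584960 ≈ -8.1504e-5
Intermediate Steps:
c(z, N) = 9 + z*N**2 (c(z, N) = z*N**2 + 9 = 9 + z*N**2)
X(Z, C) = 9 + C*Z**2
O(V, y) = 1 (O(V, y) = 1*(-7 + 8) = 1*1 = 1)
O(139, 89)/(-26560) + (32 - 3*(-9))/X(-155, -56) = 1/(-26560) + (32 - 3*(-9))/(9 - 56*(-155)**2) = 1*(-1/26560) + (32 + 27)/(9 - 56*24025) = -1/26560 + 59/(9 - 1345400) = -1/26560 + 59/(-1345391) = -1/26560 + 59*(-1/1345391) = -1/26560 - 59/1345391 = -2912431/35733584960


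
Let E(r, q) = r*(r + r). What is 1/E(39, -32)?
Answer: 1/3042 ≈ 0.00032873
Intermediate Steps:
E(r, q) = 2*r² (E(r, q) = r*(2*r) = 2*r²)
1/E(39, -32) = 1/(2*39²) = 1/(2*1521) = 1/3042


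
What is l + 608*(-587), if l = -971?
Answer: -357867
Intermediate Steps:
l + 608*(-587) = -971 + 608*(-587) = -971 - 356896 = -357867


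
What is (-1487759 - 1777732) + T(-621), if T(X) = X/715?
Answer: -2334826686/715 ≈ -3.2655e+6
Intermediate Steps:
T(X) = X/715 (T(X) = X*(1/715) = X/715)
(-1487759 - 1777732) + T(-621) = (-1487759 - 1777732) + (1/715)*(-621) = -3265491 - 621/715 = -2334826686/715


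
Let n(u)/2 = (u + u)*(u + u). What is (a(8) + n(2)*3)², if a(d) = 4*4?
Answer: 12544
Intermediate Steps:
a(d) = 16
n(u) = 8*u² (n(u) = 2*((u + u)*(u + u)) = 2*((2*u)*(2*u)) = 2*(4*u²) = 8*u²)
(a(8) + n(2)*3)² = (16 + (8*2²)*3)² = (16 + (8*4)*3)² = (16 + 32*3)² = (16 + 96)² = 112² = 12544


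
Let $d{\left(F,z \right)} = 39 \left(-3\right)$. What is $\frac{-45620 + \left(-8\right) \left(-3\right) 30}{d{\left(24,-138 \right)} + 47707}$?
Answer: $- \frac{4490}{4759} \approx -0.94348$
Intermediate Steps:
$d{\left(F,z \right)} = -117$
$\frac{-45620 + \left(-8\right) \left(-3\right) 30}{d{\left(24,-138 \right)} + 47707} = \frac{-45620 + \left(-8\right) \left(-3\right) 30}{-117 + 47707} = \frac{-45620 + 24 \cdot 30}{47590} = \left(-45620 + 720\right) \frac{1}{47590} = \left(-44900\right) \frac{1}{47590} = - \frac{4490}{4759}$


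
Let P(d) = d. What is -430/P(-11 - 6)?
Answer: 430/17 ≈ 25.294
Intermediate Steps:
-430/P(-11 - 6) = -430/(-11 - 6) = -430/(-17) = -430*(-1/17) = 430/17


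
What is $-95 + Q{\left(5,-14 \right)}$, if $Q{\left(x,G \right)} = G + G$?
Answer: $-123$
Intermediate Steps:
$Q{\left(x,G \right)} = 2 G$
$-95 + Q{\left(5,-14 \right)} = -95 + 2 \left(-14\right) = -95 - 28 = -123$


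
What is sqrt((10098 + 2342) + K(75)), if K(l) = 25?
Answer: 3*sqrt(1385) ≈ 111.65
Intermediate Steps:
sqrt((10098 + 2342) + K(75)) = sqrt((10098 + 2342) + 25) = sqrt(12440 + 25) = sqrt(12465) = 3*sqrt(1385)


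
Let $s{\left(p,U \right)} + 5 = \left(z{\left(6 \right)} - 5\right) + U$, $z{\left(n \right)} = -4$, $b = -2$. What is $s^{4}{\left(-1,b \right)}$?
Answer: $65536$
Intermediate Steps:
$s{\left(p,U \right)} = -14 + U$ ($s{\left(p,U \right)} = -5 + \left(\left(-4 - 5\right) + U\right) = -5 + \left(-9 + U\right) = -14 + U$)
$s^{4}{\left(-1,b \right)} = \left(-14 - 2\right)^{4} = \left(-16\right)^{4} = 65536$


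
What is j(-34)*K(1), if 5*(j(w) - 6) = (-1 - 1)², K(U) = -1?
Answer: -34/5 ≈ -6.8000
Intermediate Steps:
j(w) = 34/5 (j(w) = 6 + (-1 - 1)²/5 = 6 + (⅕)*(-2)² = 6 + (⅕)*4 = 6 + ⅘ = 34/5)
j(-34)*K(1) = (34/5)*(-1) = -34/5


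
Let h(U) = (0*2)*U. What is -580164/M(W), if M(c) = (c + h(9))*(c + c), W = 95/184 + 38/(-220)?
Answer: -9902857993600/4029843 ≈ -2.4574e+6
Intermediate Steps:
W = 3477/10120 (W = 95*(1/184) + 38*(-1/220) = 95/184 - 19/110 = 3477/10120 ≈ 0.34358)
h(U) = 0 (h(U) = 0*U = 0)
M(c) = 2*c**2 (M(c) = (c + 0)*(c + c) = c*(2*c) = 2*c**2)
-580164/M(W) = -580164/(2*(3477/10120)**2) = -580164/(2*(12089529/102414400)) = -580164/12089529/51207200 = -580164*51207200/12089529 = -9902857993600/4029843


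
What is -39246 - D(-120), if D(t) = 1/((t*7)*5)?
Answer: -164833199/4200 ≈ -39246.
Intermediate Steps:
D(t) = 1/(35*t) (D(t) = 1/((7*t)*5) = 1/(35*t))
-39246 - D(-120) = -39246 - 1/(35*(-120)) = -39246 - (-1)/(35*120) = -39246 - 1*(-1/4200) = -39246 + 1/4200 = -164833199/4200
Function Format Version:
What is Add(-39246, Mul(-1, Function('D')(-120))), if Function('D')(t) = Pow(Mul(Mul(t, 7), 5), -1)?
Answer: Rational(-164833199, 4200) ≈ -39246.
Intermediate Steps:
Function('D')(t) = Mul(Rational(1, 35), Pow(t, -1)) (Function('D')(t) = Pow(Mul(Mul(7, t), 5), -1) = Pow(Mul(35, t), -1) = Mul(Rational(1, 35), Pow(t, -1)))
Add(-39246, Mul(-1, Function('D')(-120))) = Add(-39246, Mul(-1, Mul(Rational(1, 35), Pow(-120, -1)))) = Add(-39246, Mul(-1, Mul(Rational(1, 35), Rational(-1, 120)))) = Add(-39246, Mul(-1, Rational(-1, 4200))) = Add(-39246, Rational(1, 4200)) = Rational(-164833199, 4200)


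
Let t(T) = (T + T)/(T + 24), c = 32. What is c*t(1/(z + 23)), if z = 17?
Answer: 64/961 ≈ 0.066597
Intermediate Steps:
t(T) = 2*T/(24 + T) (t(T) = (2*T)/(24 + T) = 2*T/(24 + T))
c*t(1/(z + 23)) = 32*(2/((17 + 23)*(24 + 1/(17 + 23)))) = 32*(2/(40*(24 + 1/40))) = 32*(2*(1/40)/(24 + 1/40)) = 32*(2*(1/40)/(961/40)) = 32*(2*(1/40)*(40/961)) = 32*(2/961) = 64/961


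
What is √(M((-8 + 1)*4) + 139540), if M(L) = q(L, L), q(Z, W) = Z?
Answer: 2*√34878 ≈ 373.51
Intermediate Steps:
M(L) = L
√(M((-8 + 1)*4) + 139540) = √((-8 + 1)*4 + 139540) = √(-7*4 + 139540) = √(-28 + 139540) = √139512 = 2*√34878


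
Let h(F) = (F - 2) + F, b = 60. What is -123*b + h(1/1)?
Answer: -7380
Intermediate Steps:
h(F) = -2 + 2*F (h(F) = (-2 + F) + F = -2 + 2*F)
-123*b + h(1/1) = -123*60 + (-2 + 2/1) = -7380 + (-2 + 2*1) = -7380 + (-2 + 2) = -7380 + 0 = -7380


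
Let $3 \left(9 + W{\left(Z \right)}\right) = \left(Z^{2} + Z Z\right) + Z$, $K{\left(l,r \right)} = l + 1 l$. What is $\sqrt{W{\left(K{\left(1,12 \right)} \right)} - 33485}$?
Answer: $\frac{2 i \sqrt{75354}}{3} \approx 183.0 i$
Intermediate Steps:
$K{\left(l,r \right)} = 2 l$ ($K{\left(l,r \right)} = l + l = 2 l$)
$W{\left(Z \right)} = -9 + \frac{Z}{3} + \frac{2 Z^{2}}{3}$ ($W{\left(Z \right)} = -9 + \frac{\left(Z^{2} + Z Z\right) + Z}{3} = -9 + \frac{\left(Z^{2} + Z^{2}\right) + Z}{3} = -9 + \frac{2 Z^{2} + Z}{3} = -9 + \frac{Z + 2 Z^{2}}{3} = -9 + \left(\frac{Z}{3} + \frac{2 Z^{2}}{3}\right) = -9 + \frac{Z}{3} + \frac{2 Z^{2}}{3}$)
$\sqrt{W{\left(K{\left(1,12 \right)} \right)} - 33485} = \sqrt{\left(-9 + \frac{2 \cdot 1}{3} + \frac{2 \left(2 \cdot 1\right)^{2}}{3}\right) - 33485} = \sqrt{\left(-9 + \frac{1}{3} \cdot 2 + \frac{2 \cdot 2^{2}}{3}\right) - 33485} = \sqrt{\left(-9 + \frac{2}{3} + \frac{2}{3} \cdot 4\right) - 33485} = \sqrt{\left(-9 + \frac{2}{3} + \frac{8}{3}\right) - 33485} = \sqrt{- \frac{17}{3} - 33485} = \sqrt{- \frac{100472}{3}} = \frac{2 i \sqrt{75354}}{3}$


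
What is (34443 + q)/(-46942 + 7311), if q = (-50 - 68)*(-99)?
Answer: -46125/39631 ≈ -1.1639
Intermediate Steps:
q = 11682 (q = -118*(-99) = 11682)
(34443 + q)/(-46942 + 7311) = (34443 + 11682)/(-46942 + 7311) = 46125/(-39631) = 46125*(-1/39631) = -46125/39631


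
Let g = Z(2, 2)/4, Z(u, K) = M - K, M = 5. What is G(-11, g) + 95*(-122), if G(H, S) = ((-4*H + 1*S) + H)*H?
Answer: -47845/4 ≈ -11961.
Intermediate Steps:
Z(u, K) = 5 - K
g = ¾ (g = (5 - 1*2)/4 = (5 - 2)*(¼) = 3*(¼) = ¾ ≈ 0.75000)
G(H, S) = H*(S - 3*H) (G(H, S) = ((-4*H + S) + H)*H = ((S - 4*H) + H)*H = (S - 3*H)*H = H*(S - 3*H))
G(-11, g) + 95*(-122) = -11*(¾ - 3*(-11)) + 95*(-122) = -11*(¾ + 33) - 11590 = -11*135/4 - 11590 = -1485/4 - 11590 = -47845/4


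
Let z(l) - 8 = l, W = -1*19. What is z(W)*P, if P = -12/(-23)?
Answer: -132/23 ≈ -5.7391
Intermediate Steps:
W = -19
z(l) = 8 + l
P = 12/23 (P = -12*(-1/23) = 12/23 ≈ 0.52174)
z(W)*P = (8 - 19)*(12/23) = -11*12/23 = -132/23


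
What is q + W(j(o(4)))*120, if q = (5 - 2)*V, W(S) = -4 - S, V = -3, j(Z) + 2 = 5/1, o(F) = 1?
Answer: -849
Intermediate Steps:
j(Z) = 3 (j(Z) = -2 + 5/1 = -2 + 5*1 = -2 + 5 = 3)
q = -9 (q = (5 - 2)*(-3) = 3*(-3) = -9)
q + W(j(o(4)))*120 = -9 + (-4 - 1*3)*120 = -9 + (-4 - 3)*120 = -9 - 7*120 = -9 - 840 = -849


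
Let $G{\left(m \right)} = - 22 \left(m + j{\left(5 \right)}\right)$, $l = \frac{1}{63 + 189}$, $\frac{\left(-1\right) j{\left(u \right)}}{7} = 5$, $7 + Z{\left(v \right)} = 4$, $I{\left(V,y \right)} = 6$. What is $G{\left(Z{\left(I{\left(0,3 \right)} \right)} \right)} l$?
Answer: $\frac{209}{63} \approx 3.3175$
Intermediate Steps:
$Z{\left(v \right)} = -3$ ($Z{\left(v \right)} = -7 + 4 = -3$)
$j{\left(u \right)} = -35$ ($j{\left(u \right)} = \left(-7\right) 5 = -35$)
$l = \frac{1}{252} \approx 0.0039683$
$G{\left(m \right)} = 770 - 22 m$ ($G{\left(m \right)} = - 22 \left(m - 35\right) = - 22 \left(-35 + m\right) = 770 - 22 m$)
$G{\left(Z{\left(I{\left(0,3 \right)} \right)} \right)} l = \left(770 - -66\right) \frac{1}{252} = \left(770 + 66\right) \frac{1}{252} = 836 \cdot \frac{1}{252} = \frac{209}{63}$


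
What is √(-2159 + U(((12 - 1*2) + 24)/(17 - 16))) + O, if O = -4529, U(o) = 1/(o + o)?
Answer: -4529 + I*√2495787/34 ≈ -4529.0 + 46.465*I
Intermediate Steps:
U(o) = 1/(2*o)
√(-2159 + U(((12 - 1*2) + 24)/(17 - 16))) + O = √(-2159 + 1/(2*((((12 - 1*2) + 24)/(17 - 16))))) - 4529 = √(-2159 + 1/(2*((((12 - 2) + 24)/1)))) - 4529 = √(-2159 + 1/(2*(((10 + 24)*1)))) - 4529 = √(-2159 + 1/(2*((34*1)))) - 4529 = √(-2159 + (½)/34) - 4529 = √(-2159 + (½)*(1/34)) - 4529 = √(-2159 + 1/68) - 4529 = √(-146811/68) - 4529 = I*√2495787/34 - 4529 = -4529 + I*√2495787/34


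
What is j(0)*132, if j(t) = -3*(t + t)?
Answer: 0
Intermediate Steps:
j(t) = -6*t
j(0)*132 = -6*0*132 = 0*132 = 0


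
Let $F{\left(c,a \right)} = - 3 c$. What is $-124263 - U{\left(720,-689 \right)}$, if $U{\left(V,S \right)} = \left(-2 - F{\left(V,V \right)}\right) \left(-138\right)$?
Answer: $173541$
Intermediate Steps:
$U{\left(V,S \right)} = 276 - 414 V$ ($U{\left(V,S \right)} = \left(-2 - - 3 V\right) \left(-138\right) = \left(-2 + 3 V\right) \left(-138\right) = 276 - 414 V$)
$-124263 - U{\left(720,-689 \right)} = -124263 - \left(276 - 298080\right) = -124263 - -297804 = -124263 + 297804 = 173541$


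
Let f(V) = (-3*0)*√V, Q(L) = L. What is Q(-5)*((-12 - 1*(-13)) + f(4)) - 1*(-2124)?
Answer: 2119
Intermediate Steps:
f(V) = 0 (f(V) = 0*√V = 0)
Q(-5)*((-12 - 1*(-13)) + f(4)) - 1*(-2124) = -5*((-12 - 1*(-13)) + 0) - 1*(-2124) = -5*((-12 + 13) + 0) + 2124 = -5*(1 + 0) + 2124 = -5*1 + 2124 = -5 + 2124 = 2119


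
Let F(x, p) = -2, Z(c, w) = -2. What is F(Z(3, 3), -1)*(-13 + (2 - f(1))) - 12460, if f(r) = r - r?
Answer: -12438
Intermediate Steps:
f(r) = 0
F(Z(3, 3), -1)*(-13 + (2 - f(1))) - 12460 = -2*(-13 + (2 - 1*0)) - 12460 = -2*(-13 + (2 + 0)) - 12460 = -2*(-13 + 2) - 12460 = -2*(-11) - 12460 = 22 - 12460 = -12438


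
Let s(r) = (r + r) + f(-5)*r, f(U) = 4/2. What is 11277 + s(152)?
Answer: 11885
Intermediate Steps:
f(U) = 2 (f(U) = 4*(1/2) = 2)
s(r) = 4*r (s(r) = (r + r) + 2*r = 2*r + 2*r = 4*r)
11277 + s(152) = 11277 + 4*152 = 11277 + 608 = 11885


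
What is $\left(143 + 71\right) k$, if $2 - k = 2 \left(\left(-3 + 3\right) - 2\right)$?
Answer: $1284$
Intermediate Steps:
$k = 6$ ($k = 2 - 2 \left(\left(-3 + 3\right) - 2\right) = 2 - 2 \left(0 - 2\right) = 2 - 2 \left(-2\right) = 2 - -4 = 2 + 4 = 6$)
$\left(143 + 71\right) k = \left(143 + 71\right) 6 = 214 \cdot 6 = 1284$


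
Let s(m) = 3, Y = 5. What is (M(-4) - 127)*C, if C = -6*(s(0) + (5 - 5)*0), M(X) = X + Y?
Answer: 2268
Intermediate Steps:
M(X) = 5 + X (M(X) = X + 5 = 5 + X)
C = -18 (C = -6*(3 + (5 - 5)*0) = -6*(3 + 0*0) = -6*(3 + 0) = -6*3 = -18)
(M(-4) - 127)*C = ((5 - 4) - 127)*(-18) = (1 - 127)*(-18) = -126*(-18) = 2268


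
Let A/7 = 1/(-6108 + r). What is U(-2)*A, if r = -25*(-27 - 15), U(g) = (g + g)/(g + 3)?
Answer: 14/2529 ≈ 0.0055358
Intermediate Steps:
U(g) = 2*g/(3 + g) (U(g) = (2*g)/(3 + g) = 2*g/(3 + g))
r = 1050 (r = -25*(-42) = 1050)
A = -7/5058 (A = 7/(-6108 + 1050) = 7/(-5058) = 7*(-1/5058) = -7/5058 ≈ -0.0013839)
U(-2)*A = (2*(-2)/(3 - 2))*(-7/5058) = (2*(-2)/1)*(-7/5058) = (2*(-2)*1)*(-7/5058) = -4*(-7/5058) = 14/2529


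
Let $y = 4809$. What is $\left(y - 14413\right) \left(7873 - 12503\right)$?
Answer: $44466520$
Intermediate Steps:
$\left(y - 14413\right) \left(7873 - 12503\right) = \left(4809 - 14413\right) \left(7873 - 12503\right) = \left(-9604\right) \left(-4630\right) = 44466520$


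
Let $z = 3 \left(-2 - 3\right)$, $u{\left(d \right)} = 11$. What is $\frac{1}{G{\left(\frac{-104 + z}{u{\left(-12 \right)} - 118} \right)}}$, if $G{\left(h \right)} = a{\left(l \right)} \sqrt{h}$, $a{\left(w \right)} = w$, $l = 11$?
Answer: $\frac{\sqrt{12733}}{1309} \approx 0.086204$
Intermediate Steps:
$z = -15$ ($z = 3 \left(-5\right) = -15$)
$G{\left(h \right)} = 11 \sqrt{h}$
$\frac{1}{G{\left(\frac{-104 + z}{u{\left(-12 \right)} - 118} \right)}} = \frac{1}{11 \sqrt{\frac{-104 - 15}{11 - 118}}} = \frac{1}{11 \sqrt{- \frac{119}{-107}}} = \frac{1}{11 \sqrt{\left(-119\right) \left(- \frac{1}{107}\right)}} = \frac{1}{11 \sqrt{\frac{119}{107}}} = \frac{1}{11 \frac{\sqrt{12733}}{107}} = \frac{1}{\frac{11}{107} \sqrt{12733}} = \frac{\sqrt{12733}}{1309}$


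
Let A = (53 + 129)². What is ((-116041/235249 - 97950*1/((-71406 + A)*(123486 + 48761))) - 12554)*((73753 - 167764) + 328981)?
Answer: -2287998210287937495195780/775611207321923 ≈ -2.9499e+9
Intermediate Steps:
A = 33124 (A = 182² = 33124)
((-116041/235249 - 97950*1/((-71406 + A)*(123486 + 48761))) - 12554)*((73753 - 167764) + 328981) = ((-116041/235249 - 97950*1/((-71406 + 33124)*(123486 + 48761))) - 12554)*((73753 - 167764) + 328981) = ((-116041*1/235249 - 97950/(172247*(-38282))) - 12554)*(-94011 + 328981) = ((-116041/235249 - 97950/(-6593959654)) - 12554)*234970 = ((-116041/235249 - 97950*(-1/6593959654)) - 12554)*234970 = ((-116041/235249 + 48975/3296979827) - 12554)*234970 = (-382573314785132/775611207321923 - 12554)*234970 = -9737405670034206474/775611207321923*234970 = -2287998210287937495195780/775611207321923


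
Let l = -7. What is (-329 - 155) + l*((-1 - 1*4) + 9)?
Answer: -512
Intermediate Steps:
(-329 - 155) + l*((-1 - 1*4) + 9) = (-329 - 155) - 7*((-1 - 1*4) + 9) = -484 - 7*((-1 - 4) + 9) = -484 - 7*(-5 + 9) = -484 - 7*4 = -484 - 28 = -512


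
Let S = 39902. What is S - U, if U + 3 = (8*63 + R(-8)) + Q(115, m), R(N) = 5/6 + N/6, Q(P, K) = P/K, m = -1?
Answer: 79033/2 ≈ 39517.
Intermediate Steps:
R(N) = ⅚ + N/6 (R(N) = 5*(⅙) + N*(⅙) = ⅚ + N/6)
U = 771/2 (U = -3 + ((8*63 + (⅚ + (⅙)*(-8))) + 115/(-1)) = -3 + ((504 + (⅚ - 4/3)) + 115*(-1)) = -3 + ((504 - ½) - 115) = -3 + (1007/2 - 115) = -3 + 777/2 = 771/2 ≈ 385.50)
S - U = 39902 - 1*771/2 = 39902 - 771/2 = 79033/2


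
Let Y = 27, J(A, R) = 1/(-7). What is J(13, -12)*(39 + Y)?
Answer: -66/7 ≈ -9.4286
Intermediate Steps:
J(A, R) = -⅐
J(13, -12)*(39 + Y) = -(39 + 27)/7 = -⅐*66 = -66/7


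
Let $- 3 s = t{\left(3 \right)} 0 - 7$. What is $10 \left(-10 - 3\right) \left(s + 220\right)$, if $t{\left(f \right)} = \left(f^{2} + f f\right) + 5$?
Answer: $- \frac{86710}{3} \approx -28903.0$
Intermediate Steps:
$t{\left(f \right)} = 5 + 2 f^{2}$ ($t{\left(f \right)} = \left(f^{2} + f^{2}\right) + 5 = 2 f^{2} + 5 = 5 + 2 f^{2}$)
$s = \frac{7}{3}$ ($s = - \frac{\left(5 + 2 \cdot 3^{2}\right) 0 - 7}{3} = - \frac{\left(5 + 2 \cdot 9\right) 0 - 7}{3} = - \frac{\left(5 + 18\right) 0 - 7}{3} = - \frac{23 \cdot 0 - 7}{3} = - \frac{0 - 7}{3} = \left(- \frac{1}{3}\right) \left(-7\right) = \frac{7}{3} \approx 2.3333$)
$10 \left(-10 - 3\right) \left(s + 220\right) = 10 \left(-10 - 3\right) \left(\frac{7}{3} + 220\right) = 10 \left(-13\right) \frac{667}{3} = \left(-130\right) \frac{667}{3} = - \frac{86710}{3}$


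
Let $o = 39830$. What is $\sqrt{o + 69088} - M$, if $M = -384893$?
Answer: $384893 + 3 \sqrt{12102} \approx 3.8522 \cdot 10^{5}$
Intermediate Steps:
$\sqrt{o + 69088} - M = \sqrt{39830 + 69088} - -384893 = \sqrt{108918} + 384893 = 3 \sqrt{12102} + 384893 = 384893 + 3 \sqrt{12102}$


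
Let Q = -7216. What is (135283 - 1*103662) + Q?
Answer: 24405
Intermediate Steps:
(135283 - 1*103662) + Q = (135283 - 1*103662) - 7216 = (135283 - 103662) - 7216 = 31621 - 7216 = 24405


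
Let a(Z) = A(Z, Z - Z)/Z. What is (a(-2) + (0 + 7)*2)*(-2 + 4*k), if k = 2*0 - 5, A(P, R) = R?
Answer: -308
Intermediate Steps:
k = -5 (k = 0 - 5 = -5)
a(Z) = 0 (a(Z) = (Z - Z)/Z = 0/Z = 0)
(a(-2) + (0 + 7)*2)*(-2 + 4*k) = (0 + (0 + 7)*2)*(-2 + 4*(-5)) = (0 + 7*2)*(-2 - 20) = (0 + 14)*(-22) = 14*(-22) = -308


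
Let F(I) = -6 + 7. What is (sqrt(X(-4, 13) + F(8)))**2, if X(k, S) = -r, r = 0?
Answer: 1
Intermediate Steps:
X(k, S) = 0 (X(k, S) = -1*0 = 0)
F(I) = 1
(sqrt(X(-4, 13) + F(8)))**2 = (sqrt(0 + 1))**2 = (sqrt(1))**2 = 1**2 = 1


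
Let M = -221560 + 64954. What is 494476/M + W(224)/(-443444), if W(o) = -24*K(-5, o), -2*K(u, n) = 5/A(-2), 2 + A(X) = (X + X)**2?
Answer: -383727901397/121530484362 ≈ -3.1575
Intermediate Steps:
A(X) = -2 + 4*X**2 (A(X) = -2 + (X + X)**2 = -2 + (2*X)**2 = -2 + 4*X**2)
K(u, n) = -5/28 (K(u, n) = -5/(2*(-2 + 4*(-2)**2)) = -5/(2*(-2 + 4*4)) = -5/(2*(-2 + 16)) = -5/(2*14) = -1/2*5/14 = -5/28)
W(o) = 30/7 (W(o) = -24*(-5/28) = 30/7)
M = -156606
494476/M + W(224)/(-443444) = 494476/(-156606) + (30/7)/(-443444) = 494476*(-1/156606) + (30/7)*(-1/443444) = -247238/78303 - 15/1552054 = -383727901397/121530484362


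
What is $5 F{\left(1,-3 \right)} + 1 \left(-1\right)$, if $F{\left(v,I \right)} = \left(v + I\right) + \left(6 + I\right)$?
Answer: $4$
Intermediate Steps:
$F{\left(v,I \right)} = 6 + v + 2 I$ ($F{\left(v,I \right)} = \left(I + v\right) + \left(6 + I\right) = 6 + v + 2 I$)
$5 F{\left(1,-3 \right)} + 1 \left(-1\right) = 5 \left(6 + 1 + 2 \left(-3\right)\right) + 1 \left(-1\right) = 5 \left(6 + 1 - 6\right) - 1 = 5 \cdot 1 - 1 = 5 - 1 = 4$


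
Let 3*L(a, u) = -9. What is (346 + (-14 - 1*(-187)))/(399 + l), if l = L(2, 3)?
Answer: 173/132 ≈ 1.3106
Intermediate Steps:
L(a, u) = -3 (L(a, u) = (1/3)*(-9) = -3)
l = -3
(346 + (-14 - 1*(-187)))/(399 + l) = (346 + (-14 - 1*(-187)))/(399 - 3) = (346 + (-14 + 187))/396 = (346 + 173)*(1/396) = 519*(1/396) = 173/132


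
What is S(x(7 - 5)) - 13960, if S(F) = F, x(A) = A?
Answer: -13958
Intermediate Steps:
S(x(7 - 5)) - 13960 = (7 - 5) - 13960 = 2 - 13960 = -13958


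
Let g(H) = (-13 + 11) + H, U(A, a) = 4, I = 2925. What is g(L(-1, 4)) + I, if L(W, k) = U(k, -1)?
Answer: 2927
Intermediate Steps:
L(W, k) = 4
g(H) = -2 + H
g(L(-1, 4)) + I = (-2 + 4) + 2925 = 2 + 2925 = 2927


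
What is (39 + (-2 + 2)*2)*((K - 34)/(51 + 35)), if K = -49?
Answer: -3237/86 ≈ -37.640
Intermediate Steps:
(39 + (-2 + 2)*2)*((K - 34)/(51 + 35)) = (39 + (-2 + 2)*2)*((-49 - 34)/(51 + 35)) = (39 + 0*2)*(-83/86) = (39 + 0)*(-83*1/86) = 39*(-83/86) = -3237/86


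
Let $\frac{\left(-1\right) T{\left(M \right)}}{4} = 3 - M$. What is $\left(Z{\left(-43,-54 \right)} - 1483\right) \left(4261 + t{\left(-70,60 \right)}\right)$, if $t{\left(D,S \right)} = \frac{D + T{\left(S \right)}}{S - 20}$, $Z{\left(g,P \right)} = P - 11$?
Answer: $- \frac{33010713}{5} \approx -6.6021 \cdot 10^{6}$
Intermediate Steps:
$T{\left(M \right)} = -12 + 4 M$ ($T{\left(M \right)} = - 4 \left(3 - M\right) = -12 + 4 M$)
$Z{\left(g,P \right)} = -11 + P$ ($Z{\left(g,P \right)} = P - 11 = -11 + P$)
$t{\left(D,S \right)} = \frac{-12 + D + 4 S}{-20 + S}$ ($t{\left(D,S \right)} = \frac{D + \left(-12 + 4 S\right)}{S - 20} = \frac{-12 + D + 4 S}{-20 + S}$)
$\left(Z{\left(-43,-54 \right)} - 1483\right) \left(4261 + t{\left(-70,60 \right)}\right) = \left(\left(-11 - 54\right) - 1483\right) \left(4261 + \frac{-12 - 70 + 4 \cdot 60}{-20 + 60}\right) = \left(-65 - 1483\right) \left(4261 + \frac{-12 - 70 + 240}{40}\right) = - 1548 \left(4261 + \frac{1}{40} \cdot 158\right) = - 1548 \left(4261 + \frac{79}{20}\right) = \left(-1548\right) \frac{85299}{20} = - \frac{33010713}{5}$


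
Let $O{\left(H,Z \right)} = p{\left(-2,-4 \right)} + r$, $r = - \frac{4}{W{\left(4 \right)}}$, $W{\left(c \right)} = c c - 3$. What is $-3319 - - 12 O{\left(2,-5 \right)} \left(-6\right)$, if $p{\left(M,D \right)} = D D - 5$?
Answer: $- \frac{53155}{13} \approx -4088.8$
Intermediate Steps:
$W{\left(c \right)} = -3 + c^{2}$ ($W{\left(c \right)} = c^{2} - 3 = -3 + c^{2}$)
$p{\left(M,D \right)} = -5 + D^{2}$ ($p{\left(M,D \right)} = D^{2} - 5 = -5 + D^{2}$)
$r = - \frac{4}{13}$ ($r = - \frac{4}{-3 + 4^{2}} = - \frac{4}{-3 + 16} = - \frac{4}{13} \approx -0.30769$)
$O{\left(H,Z \right)} = \frac{139}{13}$ ($O{\left(H,Z \right)} = \left(-5 + \left(-4\right)^{2}\right) - \frac{4}{13} = \left(-5 + 16\right) - \frac{4}{13} = 11 - \frac{4}{13} = \frac{139}{13}$)
$-3319 - - 12 O{\left(2,-5 \right)} \left(-6\right) = -3319 - \left(-12\right) \frac{139}{13} \left(-6\right) = -3319 - \left(- \frac{1668}{13}\right) \left(-6\right) = -3319 - \frac{10008}{13} = - \frac{53155}{13}$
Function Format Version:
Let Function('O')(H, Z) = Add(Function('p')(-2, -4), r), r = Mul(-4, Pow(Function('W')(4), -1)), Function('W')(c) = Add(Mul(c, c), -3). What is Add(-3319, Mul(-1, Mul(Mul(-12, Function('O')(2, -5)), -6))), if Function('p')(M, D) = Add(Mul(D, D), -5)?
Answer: Rational(-53155, 13) ≈ -4088.8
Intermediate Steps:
Function('W')(c) = Add(-3, Pow(c, 2)) (Function('W')(c) = Add(Pow(c, 2), -3) = Add(-3, Pow(c, 2)))
Function('p')(M, D) = Add(-5, Pow(D, 2)) (Function('p')(M, D) = Add(Pow(D, 2), -5) = Add(-5, Pow(D, 2)))
r = Rational(-4, 13) (r = Mul(-4, Pow(Add(-3, Pow(4, 2)), -1)) = Mul(-4, Pow(Add(-3, 16), -1)) = Mul(-4, Pow(13, -1)) = Mul(-4, Rational(1, 13)) = Rational(-4, 13) ≈ -0.30769)
Function('O')(H, Z) = Rational(139, 13) (Function('O')(H, Z) = Add(Add(-5, Pow(-4, 2)), Rational(-4, 13)) = Add(Add(-5, 16), Rational(-4, 13)) = Add(11, Rational(-4, 13)) = Rational(139, 13))
Add(-3319, Mul(-1, Mul(Mul(-12, Function('O')(2, -5)), -6))) = Add(-3319, Mul(-1, Mul(Mul(-12, Rational(139, 13)), -6))) = Add(-3319, Mul(-1, Mul(Rational(-1668, 13), -6))) = Add(-3319, Mul(-1, Rational(10008, 13))) = Add(-3319, Rational(-10008, 13)) = Rational(-53155, 13)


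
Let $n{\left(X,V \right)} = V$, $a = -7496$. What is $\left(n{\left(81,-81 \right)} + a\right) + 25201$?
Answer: $17624$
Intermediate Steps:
$\left(n{\left(81,-81 \right)} + a\right) + 25201 = \left(-81 - 7496\right) + 25201 = -7577 + 25201 = 17624$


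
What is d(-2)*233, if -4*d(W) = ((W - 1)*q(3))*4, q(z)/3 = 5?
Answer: 10485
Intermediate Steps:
q(z) = 15 (q(z) = 3*5 = 15)
d(W) = 15 - 15*W (d(W) = -(W - 1)*15*4/4 = -(-1 + W)*15*4/4 = -(-15 + 15*W)*4/4 = -(-60 + 60*W)/4 = 15 - 15*W)
d(-2)*233 = (15 - 15*(-2))*233 = (15 + 30)*233 = 45*233 = 10485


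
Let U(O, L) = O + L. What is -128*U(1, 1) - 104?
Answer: -360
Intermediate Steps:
U(O, L) = L + O
-128*U(1, 1) - 104 = -128*(1 + 1) - 104 = -128*2 - 104 = -256 - 104 = -360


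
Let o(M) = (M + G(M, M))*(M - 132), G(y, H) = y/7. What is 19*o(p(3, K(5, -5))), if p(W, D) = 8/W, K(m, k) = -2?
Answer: -471808/63 ≈ -7489.0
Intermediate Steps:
G(y, H) = y/7 (G(y, H) = y*(⅐) = y/7)
o(M) = 8*M*(-132 + M)/7 (o(M) = (M + M/7)*(M - 132) = (8*M/7)*(-132 + M) = 8*M*(-132 + M)/7)
19*o(p(3, K(5, -5))) = 19*(8*(8/3)*(-132 + 8/3)/7) = 19*(8*(8*(⅓))*(-132 + 8*(⅓))/7) = 19*((8/7)*(8/3)*(-132 + 8/3)) = 19*((8/7)*(8/3)*(-388/3)) = 19*(-24832/63) = -471808/63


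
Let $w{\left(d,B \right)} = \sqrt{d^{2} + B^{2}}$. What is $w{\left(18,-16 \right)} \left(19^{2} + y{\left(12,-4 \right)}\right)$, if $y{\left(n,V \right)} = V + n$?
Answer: $738 \sqrt{145} \approx 8886.7$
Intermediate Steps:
$w{\left(d,B \right)} = \sqrt{B^{2} + d^{2}}$
$w{\left(18,-16 \right)} \left(19^{2} + y{\left(12,-4 \right)}\right) = \sqrt{\left(-16\right)^{2} + 18^{2}} \left(19^{2} + \left(-4 + 12\right)\right) = \sqrt{256 + 324} \left(361 + 8\right) = \sqrt{580} \cdot 369 = 2 \sqrt{145} \cdot 369 = 738 \sqrt{145}$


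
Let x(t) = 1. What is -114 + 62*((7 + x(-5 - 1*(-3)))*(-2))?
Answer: -1106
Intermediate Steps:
-114 + 62*((7 + x(-5 - 1*(-3)))*(-2)) = -114 + 62*((7 + 1)*(-2)) = -114 + 62*(8*(-2)) = -114 + 62*(-16) = -114 - 992 = -1106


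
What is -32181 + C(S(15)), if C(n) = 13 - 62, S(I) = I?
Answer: -32230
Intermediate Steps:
C(n) = -49
-32181 + C(S(15)) = -32181 - 49 = -32230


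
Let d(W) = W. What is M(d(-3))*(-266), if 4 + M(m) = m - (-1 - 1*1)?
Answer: 1330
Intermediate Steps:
M(m) = -2 + m (M(m) = -4 + (m - (-1 - 1*1)) = -4 + (m - (-1 - 1)) = -4 + (m - 1*(-2)) = -4 + (m + 2) = -4 + (2 + m) = -2 + m)
M(d(-3))*(-266) = (-2 - 3)*(-266) = -5*(-266) = 1330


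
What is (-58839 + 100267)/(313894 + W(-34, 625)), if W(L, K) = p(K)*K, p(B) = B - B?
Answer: 20714/156947 ≈ 0.13198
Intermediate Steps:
p(B) = 0
W(L, K) = 0 (W(L, K) = 0*K = 0)
(-58839 + 100267)/(313894 + W(-34, 625)) = (-58839 + 100267)/(313894 + 0) = 41428/313894 = 41428*(1/313894) = 20714/156947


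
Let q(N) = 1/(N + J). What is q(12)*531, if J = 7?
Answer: 531/19 ≈ 27.947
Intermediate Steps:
q(N) = 1/(7 + N) (q(N) = 1/(N + 7) = 1/(7 + N))
q(12)*531 = 531/(7 + 12) = 531/19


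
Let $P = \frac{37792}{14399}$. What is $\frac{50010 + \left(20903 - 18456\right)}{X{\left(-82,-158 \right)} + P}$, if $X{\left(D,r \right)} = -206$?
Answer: $- \frac{755328343}{2928402} \approx -257.93$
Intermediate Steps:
$P = \frac{37792}{14399}$ ($P = 37792 \cdot \frac{1}{14399} = \frac{37792}{14399} \approx 2.6246$)
$\frac{50010 + \left(20903 - 18456\right)}{X{\left(-82,-158 \right)} + P} = \frac{50010 + \left(20903 - 18456\right)}{-206 + \frac{37792}{14399}} = \frac{50010 + 2447}{- \frac{2928402}{14399}} = 52457 \left(- \frac{14399}{2928402}\right) = - \frac{755328343}{2928402}$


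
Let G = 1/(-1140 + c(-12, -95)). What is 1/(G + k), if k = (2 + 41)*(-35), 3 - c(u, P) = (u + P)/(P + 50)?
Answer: -51272/77164405 ≈ -0.00066445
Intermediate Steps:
c(u, P) = 3 - (P + u)/(50 + P) (c(u, P) = 3 - (u + P)/(P + 50) = 3 - (P + u)/(50 + P))
k = -1505 (k = 43*(-35) = -1505)
G = -45/51272 (G = 1/(-1140 + (150 - 1*(-12) + 2*(-95))/(50 - 95)) = 1/(-1140 + (150 + 12 - 190)/(-45)) = 1/(-1140 - 1/45*(-28)) = 1/(-1140 + 28/45) = 1/(-51272/45) = -45/51272 ≈ -0.00087767)
1/(G + k) = 1/(-45/51272 - 1505) = 1/(-77164405/51272) = -51272/77164405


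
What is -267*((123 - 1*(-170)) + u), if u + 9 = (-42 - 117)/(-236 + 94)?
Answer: -10810029/142 ≈ -76127.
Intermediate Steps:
u = -1119/142 (u = -9 + (-42 - 117)/(-236 + 94) = -9 - 159/(-142) = -9 - 159*(-1/142) = -9 + 159/142 = -1119/142 ≈ -7.8803)
-267*((123 - 1*(-170)) + u) = -267*((123 - 1*(-170)) - 1119/142) = -267*((123 + 170) - 1119/142) = -267*(293 - 1119/142) = -267*40487/142 = -10810029/142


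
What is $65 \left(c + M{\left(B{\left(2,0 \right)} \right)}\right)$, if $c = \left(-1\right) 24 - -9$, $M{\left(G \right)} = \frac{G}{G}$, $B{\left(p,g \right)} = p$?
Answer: $-910$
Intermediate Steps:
$M{\left(G \right)} = 1$
$c = -15$ ($c = -24 + 9 = -15$)
$65 \left(c + M{\left(B{\left(2,0 \right)} \right)}\right) = 65 \left(-15 + 1\right) = 65 \left(-14\right) = -910$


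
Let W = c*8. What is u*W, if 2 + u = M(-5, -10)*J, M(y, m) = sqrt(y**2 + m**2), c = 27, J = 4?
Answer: -432 + 4320*sqrt(5) ≈ 9227.8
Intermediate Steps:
M(y, m) = sqrt(m**2 + y**2)
W = 216 (W = 27*8 = 216)
u = -2 + 20*sqrt(5) (u = -2 + sqrt((-10)**2 + (-5)**2)*4 = -2 + sqrt(100 + 25)*4 = -2 + sqrt(125)*4 = -2 + (5*sqrt(5))*4 = -2 + 20*sqrt(5) ≈ 42.721)
u*W = (-2 + 20*sqrt(5))*216 = -432 + 4320*sqrt(5)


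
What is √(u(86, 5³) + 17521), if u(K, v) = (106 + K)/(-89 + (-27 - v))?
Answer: √1017590929/241 ≈ 132.36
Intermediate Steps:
u(K, v) = (106 + K)/(-116 - v)
√(u(86, 5³) + 17521) = √((-106 - 1*86)/(116 + 5³) + 17521) = √((-106 - 86)/(116 + 125) + 17521) = √(-192/241 + 17521) = √(4222369/241) = √1017590929/241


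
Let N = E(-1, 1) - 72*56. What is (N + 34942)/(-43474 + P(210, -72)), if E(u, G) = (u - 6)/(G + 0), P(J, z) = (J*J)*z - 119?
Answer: -10301/1072931 ≈ -0.0096008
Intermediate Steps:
P(J, z) = -119 + z*J² (P(J, z) = J²*z - 119 = z*J² - 119 = -119 + z*J²)
E(u, G) = (-6 + u)/G
N = -4039 (N = (-6 - 1)/1 - 72*56 = 1*(-7) - 4032 = -7 - 4032 = -4039)
(N + 34942)/(-43474 + P(210, -72)) = (-4039 + 34942)/(-43474 + (-119 - 72*210²)) = 30903/(-43474 + (-119 - 72*44100)) = 30903/(-43474 + (-119 - 3175200)) = 30903/(-43474 - 3175319) = 30903/(-3218793) = 30903*(-1/3218793) = -10301/1072931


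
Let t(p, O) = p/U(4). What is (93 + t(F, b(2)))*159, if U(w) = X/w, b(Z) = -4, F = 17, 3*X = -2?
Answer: -1431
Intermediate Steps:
X = -⅔ (X = (⅓)*(-2) = -⅔ ≈ -0.66667)
U(w) = -2/(3*w)
t(p, O) = -6*p (t(p, O) = p/((-⅔/4)) = p/((-⅔*¼)) = p/(-⅙) = p*(-6) = -6*p)
(93 + t(F, b(2)))*159 = (93 - 6*17)*159 = (93 - 102)*159 = -9*159 = -1431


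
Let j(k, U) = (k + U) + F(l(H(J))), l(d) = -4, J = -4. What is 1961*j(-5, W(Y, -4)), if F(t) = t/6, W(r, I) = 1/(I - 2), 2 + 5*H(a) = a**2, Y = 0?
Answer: -68635/6 ≈ -11439.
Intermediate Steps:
H(a) = -2/5 + a**2/5
W(r, I) = 1/(-2 + I)
F(t) = t/6 (F(t) = t*(1/6) = t/6)
j(k, U) = -2/3 + U + k (j(k, U) = (k + U) + (1/6)*(-4) = (U + k) - 2/3 = -2/3 + U + k)
1961*j(-5, W(Y, -4)) = 1961*(-2/3 + 1/(-2 - 4) - 5) = 1961*(-2/3 + 1/(-6) - 5) = 1961*(-2/3 - 1/6 - 5) = 1961*(-35/6) = -68635/6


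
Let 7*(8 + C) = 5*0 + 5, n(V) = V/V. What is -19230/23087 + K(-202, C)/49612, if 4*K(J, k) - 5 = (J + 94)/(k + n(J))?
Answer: -10493018053/12599314684 ≈ -0.83282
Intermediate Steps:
n(V) = 1
C = -51/7 (C = -8 + (5*0 + 5)/7 = -8 + (0 + 5)/7 = -8 + (⅐)*5 = -8 + 5/7 = -51/7 ≈ -7.2857)
K(J, k) = 5/4 + (94 + J)/(4*(1 + k)) (K(J, k) = 5/4 + ((J + 94)/(k + 1))/4 = 5/4 + ((94 + J)/(1 + k))/4 = 5/4 + (94 + J)/(4*(1 + k)))
-19230/23087 + K(-202, C)/49612 = -19230/23087 + ((99 - 202 + 5*(-51/7))/(4*(1 - 51/7)))/49612 = -19230*1/23087 + ((99 - 202 - 255/7)/(4*(-44/7)))*(1/49612) = -19230/23087 + ((¼)*(-7/44)*(-976/7))*(1/49612) = -19230/23087 + (61/11)*(1/49612) = -19230/23087 + 61/545732 = -10493018053/12599314684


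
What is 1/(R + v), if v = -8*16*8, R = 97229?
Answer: 1/96205 ≈ 1.0394e-5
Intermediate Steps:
v = -1024 (v = -128*8 = -1024)
1/(R + v) = 1/(97229 - 1024) = 1/96205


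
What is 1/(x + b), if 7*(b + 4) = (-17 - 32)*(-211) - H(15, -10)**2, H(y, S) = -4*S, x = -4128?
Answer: -7/20185 ≈ -0.00034679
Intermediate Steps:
b = 8711/7 (b = -4 + ((-17 - 32)*(-211) - (-4*(-10))**2)/7 = -4 + (-49*(-211) - 1*40**2)/7 = -4 + (10339 - 1*1600)/7 = -4 + (10339 - 1600)/7 = -4 + (1/7)*8739 = -4 + 8739/7 = 8711/7 ≈ 1244.4)
1/(x + b) = 1/(-4128 + 8711/7) = 1/(-20185/7) = -7/20185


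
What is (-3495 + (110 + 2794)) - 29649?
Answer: -30240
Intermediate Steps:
(-3495 + (110 + 2794)) - 29649 = (-3495 + 2904) - 29649 = -591 - 29649 = -30240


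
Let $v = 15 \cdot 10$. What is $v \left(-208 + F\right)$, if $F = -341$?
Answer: $-82350$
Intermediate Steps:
$v = 150$
$v \left(-208 + F\right) = 150 \left(-208 - 341\right) = 150 \left(-549\right) = -82350$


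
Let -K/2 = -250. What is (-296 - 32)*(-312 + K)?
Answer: -61664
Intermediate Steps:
K = 500 (K = -2*(-250) = 500)
(-296 - 32)*(-312 + K) = (-296 - 32)*(-312 + 500) = -328*188 = -61664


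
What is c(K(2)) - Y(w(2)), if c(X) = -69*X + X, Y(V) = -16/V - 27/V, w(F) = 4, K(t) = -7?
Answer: 1947/4 ≈ 486.75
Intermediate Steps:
Y(V) = -43/V
c(X) = -68*X
c(K(2)) - Y(w(2)) = -68*(-7) - (-43)/4 = 476 - (-43)/4 = 476 - 1*(-43/4) = 476 + 43/4 = 1947/4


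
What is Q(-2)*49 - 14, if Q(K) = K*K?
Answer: 182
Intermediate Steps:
Q(K) = K**2
Q(-2)*49 - 14 = (-2)**2*49 - 14 = 4*49 - 14 = 196 - 14 = 182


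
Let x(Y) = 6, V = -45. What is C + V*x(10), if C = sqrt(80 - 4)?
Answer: -270 + 2*sqrt(19) ≈ -261.28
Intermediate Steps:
C = 2*sqrt(19) (C = sqrt(76) = 2*sqrt(19) ≈ 8.7178)
C + V*x(10) = 2*sqrt(19) - 45*6 = 2*sqrt(19) - 270 = -270 + 2*sqrt(19)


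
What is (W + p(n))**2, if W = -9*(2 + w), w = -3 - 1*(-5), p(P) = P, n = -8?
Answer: 1936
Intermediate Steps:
w = 2 (w = -3 + 5 = 2)
W = -36 (W = -9*(2 + 2) = -9*4 = -36)
(W + p(n))**2 = (-36 - 8)**2 = (-44)**2 = 1936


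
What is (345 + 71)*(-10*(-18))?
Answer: 74880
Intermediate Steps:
(345 + 71)*(-10*(-18)) = 416*180 = 74880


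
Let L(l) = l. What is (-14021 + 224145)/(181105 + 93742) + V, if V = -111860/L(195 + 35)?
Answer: -3069605690/6321481 ≈ -485.58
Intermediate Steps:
V = -11186/23 (V = -111860/(195 + 35) = -111860/230 = -111860*1/230 = -11186/23 ≈ -486.35)
(-14021 + 224145)/(181105 + 93742) + V = (-14021 + 224145)/(181105 + 93742) - 11186/23 = 210124/274847 - 11186/23 = -3069605690/6321481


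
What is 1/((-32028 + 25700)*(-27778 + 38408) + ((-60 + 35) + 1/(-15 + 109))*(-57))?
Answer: -94/6322930267 ≈ -1.4867e-8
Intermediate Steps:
1/((-32028 + 25700)*(-27778 + 38408) + ((-60 + 35) + 1/(-15 + 109))*(-57)) = 1/(-6328*10630 + (-25 + 1/94)*(-57)) = 1/(-67266640 + (-25 + 1/94)*(-57)) = 1/(-67266640 - 2349/94*(-57)) = 1/(-67266640 + 133893/94) = 1/(-6322930267/94) = -94/6322930267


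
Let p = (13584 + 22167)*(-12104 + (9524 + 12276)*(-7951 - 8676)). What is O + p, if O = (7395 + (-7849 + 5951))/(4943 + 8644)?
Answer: -176074580402935751/13587 ≈ -1.2959e+13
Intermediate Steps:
O = 5497/13587 (O = (7395 - 1898)/13587 = 5497*(1/13587) = 5497/13587 ≈ 0.40458)
p = -12959047648704 (p = 35751*(-12104 + 21800*(-16627)) = 35751*(-12104 - 362468600) = 35751*(-362480704) = -12959047648704)
O + p = 5497/13587 - 12959047648704 = -176074580402935751/13587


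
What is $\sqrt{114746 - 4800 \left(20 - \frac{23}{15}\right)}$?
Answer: $\sqrt{26106} \approx 161.57$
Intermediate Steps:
$\sqrt{114746 - 4800 \left(20 - \frac{23}{15}\right)} = \sqrt{114746 - 88640} = \sqrt{26106}$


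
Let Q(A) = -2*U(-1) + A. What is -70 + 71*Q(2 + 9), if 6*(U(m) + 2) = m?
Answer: 3056/3 ≈ 1018.7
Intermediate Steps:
U(m) = -2 + m/6
Q(A) = 13/3 + A (Q(A) = -2*(-2 + (1/6)*(-1)) + A = -2*(-2 - 1/6) + A = -2*(-13/6) + A = 13/3 + A)
-70 + 71*Q(2 + 9) = -70 + 71*(13/3 + (2 + 9)) = -70 + 71*(13/3 + 11) = -70 + 71*(46/3) = -70 + 3266/3 = 3056/3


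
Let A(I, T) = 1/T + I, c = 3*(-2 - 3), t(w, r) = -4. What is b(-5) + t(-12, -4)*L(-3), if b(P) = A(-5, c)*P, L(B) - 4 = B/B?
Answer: 16/3 ≈ 5.3333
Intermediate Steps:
c = -15 (c = 3*(-5) = -15)
A(I, T) = I + 1/T
L(B) = 5 (L(B) = 4 + B/B = 4 + 1 = 5)
b(P) = -76*P/15 (b(P) = (-5 + 1/(-15))*P = (-5 - 1/15)*P = -76*P/15)
b(-5) + t(-12, -4)*L(-3) = -76/15*(-5) - 4*5 = 76/3 - 20 = 16/3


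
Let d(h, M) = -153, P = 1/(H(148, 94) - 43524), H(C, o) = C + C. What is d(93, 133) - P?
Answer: -6613883/43228 ≈ -153.00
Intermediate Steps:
H(C, o) = 2*C
P = -1/43228 (P = 1/(2*148 - 43524) = 1/(296 - 43524) = 1/(-43228) = -1/43228 ≈ -2.3133e-5)
d(93, 133) - P = -153 - 1*(-1/43228) = -153 + 1/43228 = -6613883/43228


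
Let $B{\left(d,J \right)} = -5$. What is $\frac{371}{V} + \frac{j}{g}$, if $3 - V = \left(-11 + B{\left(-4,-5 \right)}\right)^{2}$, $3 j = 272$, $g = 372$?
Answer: $- \frac{86305}{70587} \approx -1.2227$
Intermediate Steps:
$j = \frac{272}{3}$ ($j = \frac{1}{3} \cdot 272 = \frac{272}{3} \approx 90.667$)
$V = -253$ ($V = 3 - \left(-11 - 5\right)^{2} = 3 - \left(-16\right)^{2} = 3 - 256 = -253$)
$\frac{371}{V} + \frac{j}{g} = \frac{371}{-253} + \frac{272}{3 \cdot 372} = 371 \left(- \frac{1}{253}\right) + \frac{272}{3} \cdot \frac{1}{372} = - \frac{371}{253} + \frac{68}{279} = - \frac{86305}{70587}$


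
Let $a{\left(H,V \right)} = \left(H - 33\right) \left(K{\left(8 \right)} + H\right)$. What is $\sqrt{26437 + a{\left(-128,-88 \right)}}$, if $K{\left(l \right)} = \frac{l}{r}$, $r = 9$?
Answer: $\frac{\sqrt{422117}}{3} \approx 216.57$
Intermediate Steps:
$K{\left(l \right)} = \frac{l}{9}$
$a{\left(H,V \right)} = \left(-33 + H\right) \left(\frac{8}{9} + H\right)$ ($a{\left(H,V \right)} = \left(H - 33\right) \left(\frac{1}{9} \cdot 8 + H\right) = \left(-33 + H\right) \left(\frac{8}{9} + H\right)$)
$\sqrt{26437 + a{\left(-128,-88 \right)}} = \sqrt{26437 - \left(- \frac{36728}{9} - 16384\right)} = \sqrt{26437 + \left(- \frac{88}{3} + 16384 + \frac{36992}{9}\right)} = \sqrt{26437 + \frac{184184}{9}} = \sqrt{\frac{422117}{9}} = \frac{\sqrt{422117}}{3}$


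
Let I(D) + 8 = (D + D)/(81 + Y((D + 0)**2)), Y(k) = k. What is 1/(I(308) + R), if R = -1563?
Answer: -94945/149157979 ≈ -0.00063654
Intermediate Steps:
I(D) = -8 + 2*D/(81 + D**2) (I(D) = -8 + (D + D)/(81 + (D + 0)**2) = -8 + (2*D)/(81 + D**2) = -8 + 2*D/(81 + D**2))
1/(I(308) + R) = 1/(2*(-324 + 308 - 4*308**2)/(81 + 308**2) - 1563) = 1/(2*(-324 + 308 - 4*94864)/(81 + 94864) - 1563) = 1/(2*(-324 + 308 - 379456)/94945 - 1563) = 1/(2*(1/94945)*(-379472) - 1563) = 1/(-758944/94945 - 1563) = 1/(-149157979/94945) = -94945/149157979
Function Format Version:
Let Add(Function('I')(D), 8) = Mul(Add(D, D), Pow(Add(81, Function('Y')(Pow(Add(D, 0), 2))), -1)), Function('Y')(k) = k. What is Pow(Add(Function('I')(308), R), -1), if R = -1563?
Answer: Rational(-94945, 149157979) ≈ -0.00063654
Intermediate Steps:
Function('I')(D) = Add(-8, Mul(2, D, Pow(Add(81, Pow(D, 2)), -1))) (Function('I')(D) = Add(-8, Mul(Add(D, D), Pow(Add(81, Pow(Add(D, 0), 2)), -1))) = Add(-8, Mul(Mul(2, D), Pow(Add(81, Pow(D, 2)), -1))) = Add(-8, Mul(2, D, Pow(Add(81, Pow(D, 2)), -1))))
Pow(Add(Function('I')(308), R), -1) = Pow(Add(Mul(2, Pow(Add(81, Pow(308, 2)), -1), Add(-324, 308, Mul(-4, Pow(308, 2)))), -1563), -1) = Pow(Add(Mul(2, Pow(Add(81, 94864), -1), Add(-324, 308, Mul(-4, 94864))), -1563), -1) = Pow(Add(Mul(2, Pow(94945, -1), Add(-324, 308, -379456)), -1563), -1) = Pow(Add(Mul(2, Rational(1, 94945), -379472), -1563), -1) = Pow(Add(Rational(-758944, 94945), -1563), -1) = Pow(Rational(-149157979, 94945), -1) = Rational(-94945, 149157979)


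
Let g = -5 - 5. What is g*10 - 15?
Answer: -115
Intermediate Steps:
g = -10
g*10 - 15 = -10*10 - 15 = -100 - 15 = -115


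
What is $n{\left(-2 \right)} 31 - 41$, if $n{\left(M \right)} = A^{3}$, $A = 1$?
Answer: $-10$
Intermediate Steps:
$n{\left(M \right)} = 1$ ($n{\left(M \right)} = 1^{3} = 1$)
$n{\left(-2 \right)} 31 - 41 = 1 \cdot 31 - 41 = 31 - 41 = -10$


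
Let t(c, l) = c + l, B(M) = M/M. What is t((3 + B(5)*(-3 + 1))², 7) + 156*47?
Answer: 7340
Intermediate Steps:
B(M) = 1
t((3 + B(5)*(-3 + 1))², 7) + 156*47 = ((3 + 1*(-3 + 1))² + 7) + 156*47 = ((3 + 1*(-2))² + 7) + 7332 = ((3 - 2)² + 7) + 7332 = (1² + 7) + 7332 = (1 + 7) + 7332 = 8 + 7332 = 7340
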